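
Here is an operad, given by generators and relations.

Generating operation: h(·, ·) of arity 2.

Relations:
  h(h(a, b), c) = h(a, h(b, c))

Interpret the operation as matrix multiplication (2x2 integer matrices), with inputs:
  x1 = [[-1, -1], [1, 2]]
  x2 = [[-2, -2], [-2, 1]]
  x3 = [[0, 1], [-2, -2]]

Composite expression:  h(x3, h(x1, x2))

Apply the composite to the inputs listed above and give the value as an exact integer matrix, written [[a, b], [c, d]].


[[-6, 0], [4, -2]]


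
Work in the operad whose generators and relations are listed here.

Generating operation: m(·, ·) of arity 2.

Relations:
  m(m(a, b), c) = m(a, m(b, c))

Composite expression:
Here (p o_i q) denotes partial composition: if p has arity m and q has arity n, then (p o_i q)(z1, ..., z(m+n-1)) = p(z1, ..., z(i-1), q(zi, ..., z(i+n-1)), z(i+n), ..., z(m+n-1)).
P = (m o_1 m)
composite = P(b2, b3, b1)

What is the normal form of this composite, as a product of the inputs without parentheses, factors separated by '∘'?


b2 ∘ b3 ∘ b1

Key point: m is associative — brackets drop, the b-order remains.
m(b2, b3) unparenthesizes to b2 ∘ b3
m(m(b2, b3), b1) unparenthesizes to b2 ∘ b3 ∘ b1


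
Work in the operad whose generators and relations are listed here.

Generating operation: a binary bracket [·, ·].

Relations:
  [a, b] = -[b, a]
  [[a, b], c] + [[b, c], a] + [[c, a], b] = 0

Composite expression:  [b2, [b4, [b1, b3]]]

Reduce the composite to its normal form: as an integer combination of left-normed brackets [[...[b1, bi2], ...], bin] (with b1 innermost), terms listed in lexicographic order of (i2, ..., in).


[[[b1, b3], b4], b2]

Antisymmetry and Jacobi reduce to b1-anchored left-normed brackets.
Composite bracket: [b2, [b4, [b1, b3]]]
The bracket unfolds into 8 signed words via [a, b] = ab - ba (2^3 = 8).
Coefficients come from the b1-initial words:
  b1b3b4b2 (sign +1) contributes +[[[b1, b3], b4], b2]


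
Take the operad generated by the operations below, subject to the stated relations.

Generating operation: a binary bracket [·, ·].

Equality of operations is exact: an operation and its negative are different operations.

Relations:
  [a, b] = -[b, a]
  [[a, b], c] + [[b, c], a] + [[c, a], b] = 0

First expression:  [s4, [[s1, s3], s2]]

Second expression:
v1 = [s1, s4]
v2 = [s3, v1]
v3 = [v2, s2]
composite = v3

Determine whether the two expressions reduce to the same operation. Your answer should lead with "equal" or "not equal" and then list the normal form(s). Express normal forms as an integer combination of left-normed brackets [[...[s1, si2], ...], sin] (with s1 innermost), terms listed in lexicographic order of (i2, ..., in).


The first expression reduces to -[[[s1, s3], s2], s4]
The second expression reduces to -[[[s1, s4], s3], s2]
Distinct normal forms: not equal.

not equal — first -[[[s1, s3], s2], s4], second -[[[s1, s4], s3], s2]


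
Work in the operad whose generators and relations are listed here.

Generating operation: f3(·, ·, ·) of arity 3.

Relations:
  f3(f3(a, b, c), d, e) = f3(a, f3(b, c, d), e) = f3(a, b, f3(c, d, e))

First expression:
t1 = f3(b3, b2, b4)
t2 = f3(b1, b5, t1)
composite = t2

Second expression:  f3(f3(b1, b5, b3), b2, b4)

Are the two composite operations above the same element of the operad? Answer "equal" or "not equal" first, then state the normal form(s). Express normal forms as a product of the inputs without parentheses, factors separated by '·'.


equal: each reduces to b1 · b5 · b3 · b2 · b4

Normal form of the first expression: b1 · b5 · b3 · b2 · b4
Normal form of the second expression: b1 · b5 · b3 · b2 · b4
Identical normal forms: equal.


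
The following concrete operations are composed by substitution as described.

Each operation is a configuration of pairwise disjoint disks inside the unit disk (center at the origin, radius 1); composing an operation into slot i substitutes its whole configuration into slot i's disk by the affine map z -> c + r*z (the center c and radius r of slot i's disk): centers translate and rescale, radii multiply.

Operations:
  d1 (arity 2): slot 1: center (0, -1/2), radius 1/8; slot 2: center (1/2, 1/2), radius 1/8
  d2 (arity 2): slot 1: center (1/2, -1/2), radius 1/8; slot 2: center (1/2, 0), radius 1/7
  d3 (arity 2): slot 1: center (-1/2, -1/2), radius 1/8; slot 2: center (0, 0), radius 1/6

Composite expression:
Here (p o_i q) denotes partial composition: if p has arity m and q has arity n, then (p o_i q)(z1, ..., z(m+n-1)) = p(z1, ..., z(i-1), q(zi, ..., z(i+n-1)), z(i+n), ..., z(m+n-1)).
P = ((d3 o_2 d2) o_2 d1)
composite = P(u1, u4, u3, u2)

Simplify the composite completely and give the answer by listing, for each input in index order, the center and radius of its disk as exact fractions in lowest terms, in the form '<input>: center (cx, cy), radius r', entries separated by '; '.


Follow each u-input down from d3: c' goes to c + r*c', radius to r*r'.
tracing u1 down its 1-map path: center (-1/2, -1/2), radius 1/8
tracing u4 down its 3-map path: center (1/12, -3/32), radius 1/384
tracing u3 down its 3-map path: center (3/32, -7/96), radius 1/384
tracing u2 down its 2-map path: center (1/12, 0), radius 1/42

u1: center (-1/2, -1/2), radius 1/8; u2: center (1/12, 0), radius 1/42; u3: center (3/32, -7/96), radius 1/384; u4: center (1/12, -3/32), radius 1/384


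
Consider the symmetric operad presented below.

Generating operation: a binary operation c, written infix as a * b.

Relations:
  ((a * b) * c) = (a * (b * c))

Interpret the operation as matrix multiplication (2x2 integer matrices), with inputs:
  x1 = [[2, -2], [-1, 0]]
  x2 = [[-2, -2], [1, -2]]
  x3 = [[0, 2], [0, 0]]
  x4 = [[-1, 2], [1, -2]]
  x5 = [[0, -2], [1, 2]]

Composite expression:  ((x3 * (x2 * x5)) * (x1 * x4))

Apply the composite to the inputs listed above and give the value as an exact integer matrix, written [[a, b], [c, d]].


(x2 * x5) = [[-2, 0], [-2, -6]]
(x3 * (x2 * x5)) = [[-4, -12], [0, 0]]
(x1 * x4) = [[-4, 8], [1, -2]]
((x3 * (x2 * x5)) * (x1 * x4)) = [[4, -8], [0, 0]]

[[4, -8], [0, 0]]


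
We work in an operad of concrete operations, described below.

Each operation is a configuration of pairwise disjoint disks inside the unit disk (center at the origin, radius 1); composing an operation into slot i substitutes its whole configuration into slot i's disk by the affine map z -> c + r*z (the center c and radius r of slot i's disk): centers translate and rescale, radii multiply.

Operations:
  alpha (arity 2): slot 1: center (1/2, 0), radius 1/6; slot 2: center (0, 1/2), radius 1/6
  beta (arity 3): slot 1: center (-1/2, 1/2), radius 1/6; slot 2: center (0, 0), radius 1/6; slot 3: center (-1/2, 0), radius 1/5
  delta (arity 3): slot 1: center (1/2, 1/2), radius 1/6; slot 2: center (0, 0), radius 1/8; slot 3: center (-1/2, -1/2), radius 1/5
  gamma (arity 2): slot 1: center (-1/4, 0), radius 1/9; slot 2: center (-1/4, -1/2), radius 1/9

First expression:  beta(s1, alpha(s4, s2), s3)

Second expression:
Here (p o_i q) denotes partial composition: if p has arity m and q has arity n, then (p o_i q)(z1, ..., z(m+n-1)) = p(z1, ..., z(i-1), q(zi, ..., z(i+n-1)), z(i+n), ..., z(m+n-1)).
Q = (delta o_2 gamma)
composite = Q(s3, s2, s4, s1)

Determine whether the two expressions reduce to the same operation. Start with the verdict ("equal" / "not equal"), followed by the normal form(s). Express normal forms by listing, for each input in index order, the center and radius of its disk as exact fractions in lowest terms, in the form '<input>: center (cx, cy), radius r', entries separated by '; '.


not equal; the first gives s1: center (-1/2, 1/2), radius 1/6; s2: center (0, 1/12), radius 1/36; s3: center (-1/2, 0), radius 1/5; s4: center (1/12, 0), radius 1/36 and the second s1: center (-1/2, -1/2), radius 1/5; s2: center (-1/32, 0), radius 1/72; s3: center (1/2, 1/2), radius 1/6; s4: center (-1/32, -1/16), radius 1/72

In normal form, the first expression is s1: center (-1/2, 1/2), radius 1/6; s2: center (0, 1/12), radius 1/36; s3: center (-1/2, 0), radius 1/5; s4: center (1/12, 0), radius 1/36
In normal form, the second expression is s1: center (-1/2, -1/2), radius 1/5; s2: center (-1/32, 0), radius 1/72; s3: center (1/2, 1/2), radius 1/6; s4: center (-1/32, -1/16), radius 1/72
The normal forms differ: not equal.


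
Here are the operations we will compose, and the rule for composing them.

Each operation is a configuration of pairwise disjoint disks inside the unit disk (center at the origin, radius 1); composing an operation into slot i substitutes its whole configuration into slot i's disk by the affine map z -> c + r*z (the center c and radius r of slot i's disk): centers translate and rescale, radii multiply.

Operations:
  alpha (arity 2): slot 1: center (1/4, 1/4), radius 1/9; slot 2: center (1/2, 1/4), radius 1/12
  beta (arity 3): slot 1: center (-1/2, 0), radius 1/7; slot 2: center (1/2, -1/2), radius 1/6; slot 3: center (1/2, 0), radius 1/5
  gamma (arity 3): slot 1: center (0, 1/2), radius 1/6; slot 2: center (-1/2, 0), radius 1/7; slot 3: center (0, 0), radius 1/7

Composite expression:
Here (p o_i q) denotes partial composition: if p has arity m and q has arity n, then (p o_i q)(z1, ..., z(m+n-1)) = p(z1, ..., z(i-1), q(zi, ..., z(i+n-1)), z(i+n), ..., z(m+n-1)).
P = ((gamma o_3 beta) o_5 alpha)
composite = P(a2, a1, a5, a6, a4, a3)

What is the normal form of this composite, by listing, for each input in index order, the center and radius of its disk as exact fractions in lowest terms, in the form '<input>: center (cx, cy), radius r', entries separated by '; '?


Follow each a-input down from gamma: c' goes to c + r*c', radius to r*r'.
for a2, the 1-step affine chain lands on center (0, 1/2), radius 1/6
for a1, the 1-step affine chain lands on center (-1/2, 0), radius 1/7
for a5, the 2-step affine chain lands on center (-1/14, 0), radius 1/49
for a6, the 2-step affine chain lands on center (1/14, -1/14), radius 1/42
for a4, the 3-step affine chain lands on center (11/140, 1/140), radius 1/315
for a3, the 3-step affine chain lands on center (3/35, 1/140), radius 1/420

a1: center (-1/2, 0), radius 1/7; a2: center (0, 1/2), radius 1/6; a3: center (3/35, 1/140), radius 1/420; a4: center (11/140, 1/140), radius 1/315; a5: center (-1/14, 0), radius 1/49; a6: center (1/14, -1/14), radius 1/42


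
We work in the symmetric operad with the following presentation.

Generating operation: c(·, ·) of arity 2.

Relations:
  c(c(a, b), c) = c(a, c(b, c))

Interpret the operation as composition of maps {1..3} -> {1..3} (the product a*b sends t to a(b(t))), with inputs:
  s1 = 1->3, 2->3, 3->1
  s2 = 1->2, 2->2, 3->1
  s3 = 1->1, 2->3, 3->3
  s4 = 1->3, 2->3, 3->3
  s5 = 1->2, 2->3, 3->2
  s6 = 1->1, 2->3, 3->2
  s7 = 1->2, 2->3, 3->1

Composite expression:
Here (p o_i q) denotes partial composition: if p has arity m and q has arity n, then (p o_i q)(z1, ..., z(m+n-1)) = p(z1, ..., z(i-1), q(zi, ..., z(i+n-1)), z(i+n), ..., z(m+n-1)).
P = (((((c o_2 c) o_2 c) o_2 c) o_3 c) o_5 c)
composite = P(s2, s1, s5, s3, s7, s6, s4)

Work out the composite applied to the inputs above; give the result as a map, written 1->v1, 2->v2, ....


1->1, 2->1, 3->1

c(s5, s3) = 1->2, 2->2, 3->2
c(s1, c(s5, s3)) = 1->3, 2->3, 3->3
c(s7, s6) = 1->2, 2->1, 3->3
c(c(s1, c(s5, s3)), c(s7, s6)) = 1->3, 2->3, 3->3
c(c(c(s1, c(s5, s3)), c(s7, s6)), s4) = 1->3, 2->3, 3->3
c(s2, c(c(c(s1, c(s5, s3)), c(s7, s6)), s4)) = 1->1, 2->1, 3->1


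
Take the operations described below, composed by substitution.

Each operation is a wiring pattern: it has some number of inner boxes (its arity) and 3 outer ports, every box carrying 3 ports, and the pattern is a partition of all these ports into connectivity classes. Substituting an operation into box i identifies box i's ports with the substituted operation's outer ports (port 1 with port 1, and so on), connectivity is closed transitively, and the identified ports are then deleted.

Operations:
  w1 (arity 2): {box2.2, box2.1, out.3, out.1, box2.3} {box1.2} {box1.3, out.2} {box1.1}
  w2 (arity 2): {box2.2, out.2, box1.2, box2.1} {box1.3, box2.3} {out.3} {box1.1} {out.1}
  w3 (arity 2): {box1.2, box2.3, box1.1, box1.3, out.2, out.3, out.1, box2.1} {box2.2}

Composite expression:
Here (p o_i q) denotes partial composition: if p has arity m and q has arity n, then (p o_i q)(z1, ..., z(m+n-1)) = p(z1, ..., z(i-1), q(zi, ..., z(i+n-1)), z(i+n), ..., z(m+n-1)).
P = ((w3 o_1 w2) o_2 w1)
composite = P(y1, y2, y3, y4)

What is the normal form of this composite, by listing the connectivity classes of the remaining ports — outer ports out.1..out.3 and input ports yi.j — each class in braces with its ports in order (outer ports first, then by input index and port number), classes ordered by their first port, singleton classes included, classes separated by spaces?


Treat the ports identified at w3 as solder joints: merge, then drop.
composing w1 on (y2, y3), with out.j its own outer ports: {out.1, out.3, y3.1, y3.2, y3.3} {out.2, y2.3} {y2.1} {y2.2}
composing w2 on (y1, y2, y3), with out.j its own outer ports: {out.1} {out.2, y1.2, y1.3, y2.3, y3.1, y3.2, y3.3} {out.3} {y1.1} {y2.1} {y2.2}
composing w3 on (y1, y2, y3, y4), with out.j its own outer ports: {out.1, out.2, out.3, y1.2, y1.3, y2.3, y3.1, y3.2, y3.3, y4.1, y4.3} {y1.1} {y2.1} {y2.2} {y4.2}

{out.1, out.2, out.3, y1.2, y1.3, y2.3, y3.1, y3.2, y3.3, y4.1, y4.3} {y1.1} {y2.1} {y2.2} {y4.2}


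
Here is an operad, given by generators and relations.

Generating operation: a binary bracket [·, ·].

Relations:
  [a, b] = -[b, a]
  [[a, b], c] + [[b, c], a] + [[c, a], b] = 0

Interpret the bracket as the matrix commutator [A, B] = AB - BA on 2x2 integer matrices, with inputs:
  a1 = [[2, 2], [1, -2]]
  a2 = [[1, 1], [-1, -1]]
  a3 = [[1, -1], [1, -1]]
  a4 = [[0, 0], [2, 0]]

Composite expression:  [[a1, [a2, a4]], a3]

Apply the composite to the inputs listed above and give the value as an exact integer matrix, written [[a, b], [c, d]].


[[12, 32], [56, -12]]


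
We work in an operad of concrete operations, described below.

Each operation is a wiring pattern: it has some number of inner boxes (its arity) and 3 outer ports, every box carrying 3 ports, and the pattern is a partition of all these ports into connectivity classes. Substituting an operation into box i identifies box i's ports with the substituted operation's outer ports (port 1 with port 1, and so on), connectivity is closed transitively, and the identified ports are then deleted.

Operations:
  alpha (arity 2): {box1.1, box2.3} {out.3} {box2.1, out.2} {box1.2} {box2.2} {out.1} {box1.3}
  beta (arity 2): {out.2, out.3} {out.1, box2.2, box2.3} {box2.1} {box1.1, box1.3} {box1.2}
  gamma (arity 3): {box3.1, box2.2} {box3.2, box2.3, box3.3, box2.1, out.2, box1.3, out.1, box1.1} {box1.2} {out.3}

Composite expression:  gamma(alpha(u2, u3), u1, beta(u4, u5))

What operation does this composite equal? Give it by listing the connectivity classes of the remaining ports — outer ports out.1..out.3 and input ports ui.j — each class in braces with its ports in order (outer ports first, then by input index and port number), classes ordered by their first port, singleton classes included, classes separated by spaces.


{out.1, out.2, u1.1, u1.3} {out.3} {u1.2, u5.2, u5.3} {u2.1, u3.3} {u2.2} {u2.3} {u3.1} {u3.2} {u4.1, u4.3} {u4.2} {u5.1}

Substituting into gamma glues patterns; closure does the rest.
the subtree at alpha composes to {out.1} {out.2, u3.1} {out.3} {u2.1, u3.3} {u2.2} {u2.3} {u3.2} on (u2, u3); out.j = own outer ports
the subtree at beta composes to {out.1, u5.2, u5.3} {out.2, out.3} {u4.1, u4.3} {u4.2} {u5.1} on (u4, u5); out.j = own outer ports
the subtree at gamma composes to {out.1, out.2, u1.1, u1.3} {out.3} {u1.2, u5.2, u5.3} {u2.1, u3.3} {u2.2} {u2.3} {u3.1} {u3.2} {u4.1, u4.3} {u4.2} {u5.1} on (u2, u3, u1, u4, u5); out.j = own outer ports


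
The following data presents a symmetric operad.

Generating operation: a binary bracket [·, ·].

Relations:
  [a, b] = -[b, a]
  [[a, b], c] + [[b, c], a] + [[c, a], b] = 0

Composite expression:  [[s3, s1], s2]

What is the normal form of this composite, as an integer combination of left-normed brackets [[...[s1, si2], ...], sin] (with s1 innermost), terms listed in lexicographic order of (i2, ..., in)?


Expand each bracket as ab - ba; the s1-initial words give the coefficients.
Composite bracket: [[s3, s1], s2]
Applying ab - ba throughout gives 4 signed words (2^2 = 4).
Keep just the words that open with s1:
  the word s1s3s2 carries sign -1 and contributes -[[s1, s3], s2]

-[[s1, s3], s2]


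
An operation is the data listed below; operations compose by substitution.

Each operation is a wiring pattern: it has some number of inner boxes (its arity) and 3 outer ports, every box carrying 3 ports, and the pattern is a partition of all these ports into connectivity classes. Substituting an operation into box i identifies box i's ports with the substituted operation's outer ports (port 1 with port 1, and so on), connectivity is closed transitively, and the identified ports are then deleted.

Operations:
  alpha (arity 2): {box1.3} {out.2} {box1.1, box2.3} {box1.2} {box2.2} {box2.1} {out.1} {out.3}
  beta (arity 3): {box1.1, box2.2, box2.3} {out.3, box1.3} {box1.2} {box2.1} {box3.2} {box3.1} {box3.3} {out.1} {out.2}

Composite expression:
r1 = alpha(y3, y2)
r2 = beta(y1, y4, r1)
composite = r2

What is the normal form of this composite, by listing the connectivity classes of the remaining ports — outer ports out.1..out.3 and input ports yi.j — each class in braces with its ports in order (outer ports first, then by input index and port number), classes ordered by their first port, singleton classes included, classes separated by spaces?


{out.1} {out.2} {out.3, y1.3} {y1.1, y4.2, y4.3} {y1.2} {y2.1} {y2.2} {y2.3, y3.1} {y3.2} {y3.3} {y4.1}


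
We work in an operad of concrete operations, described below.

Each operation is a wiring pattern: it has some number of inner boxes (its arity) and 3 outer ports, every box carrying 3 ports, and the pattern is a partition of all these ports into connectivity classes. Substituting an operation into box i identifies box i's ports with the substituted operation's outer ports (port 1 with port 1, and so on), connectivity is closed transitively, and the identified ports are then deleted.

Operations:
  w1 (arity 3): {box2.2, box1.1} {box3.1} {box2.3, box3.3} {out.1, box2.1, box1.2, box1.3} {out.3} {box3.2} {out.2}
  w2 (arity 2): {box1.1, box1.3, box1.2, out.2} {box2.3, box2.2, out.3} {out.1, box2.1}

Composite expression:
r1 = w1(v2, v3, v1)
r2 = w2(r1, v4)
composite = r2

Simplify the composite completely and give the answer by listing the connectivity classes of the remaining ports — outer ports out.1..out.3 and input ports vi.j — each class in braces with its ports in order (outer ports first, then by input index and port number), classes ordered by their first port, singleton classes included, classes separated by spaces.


{out.1, v4.1} {out.2, v2.2, v2.3, v3.1} {out.3, v4.2, v4.3} {v1.1} {v1.2} {v1.3, v3.3} {v2.1, v3.2}

Substituting into w2 glues patterns; closure does the rest.
w1 over (v2, v3, v1) gives {out.1, v2.2, v2.3, v3.1} {out.2} {out.3} {v1.1} {v1.2} {v1.3, v3.3} {v2.1, v3.2}, out.j being that stage's outer ports
w2 over (v2, v3, v1, v4) gives {out.1, v4.1} {out.2, v2.2, v2.3, v3.1} {out.3, v4.2, v4.3} {v1.1} {v1.2} {v1.3, v3.3} {v2.1, v3.2}, out.j being that stage's outer ports


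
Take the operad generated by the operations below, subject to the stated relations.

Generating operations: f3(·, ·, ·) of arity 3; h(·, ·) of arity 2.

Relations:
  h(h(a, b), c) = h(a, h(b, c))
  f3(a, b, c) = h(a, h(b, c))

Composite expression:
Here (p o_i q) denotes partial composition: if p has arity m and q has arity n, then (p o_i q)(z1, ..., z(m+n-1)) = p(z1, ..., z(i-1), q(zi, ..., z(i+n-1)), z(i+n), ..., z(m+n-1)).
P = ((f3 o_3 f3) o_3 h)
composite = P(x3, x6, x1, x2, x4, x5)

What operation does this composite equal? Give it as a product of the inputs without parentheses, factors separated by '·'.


x3 · x6 · x1 · x2 · x4 · x5

Every regrouping of f3 is equal, so read the x-inputs in written order.
h(x1, x2) collapses to x1 · x2
f3(h(x1, x2), x4, x5) collapses to x1 · x2 · x4 · x5
f3(x3, x6, f3(h(x1, x2), x4, x5)) collapses to x3 · x6 · x1 · x2 · x4 · x5


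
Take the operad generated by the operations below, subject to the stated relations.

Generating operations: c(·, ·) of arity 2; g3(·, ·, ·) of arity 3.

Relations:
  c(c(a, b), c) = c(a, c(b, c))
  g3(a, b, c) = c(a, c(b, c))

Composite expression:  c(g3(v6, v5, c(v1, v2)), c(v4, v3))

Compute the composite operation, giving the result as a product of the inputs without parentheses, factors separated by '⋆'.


All parenthesizations of c agree; list the v-inputs left to right.
c(v1, v2) linearizes to v1 ⋆ v2
g3(v6, v5, c(v1, v2)) linearizes to v6 ⋆ v5 ⋆ v1 ⋆ v2
c(v4, v3) linearizes to v4 ⋆ v3
c(g3(v6, v5, c(v1, v2)), c(v4, v3)) linearizes to v6 ⋆ v5 ⋆ v1 ⋆ v2 ⋆ v4 ⋆ v3

v6 ⋆ v5 ⋆ v1 ⋆ v2 ⋆ v4 ⋆ v3


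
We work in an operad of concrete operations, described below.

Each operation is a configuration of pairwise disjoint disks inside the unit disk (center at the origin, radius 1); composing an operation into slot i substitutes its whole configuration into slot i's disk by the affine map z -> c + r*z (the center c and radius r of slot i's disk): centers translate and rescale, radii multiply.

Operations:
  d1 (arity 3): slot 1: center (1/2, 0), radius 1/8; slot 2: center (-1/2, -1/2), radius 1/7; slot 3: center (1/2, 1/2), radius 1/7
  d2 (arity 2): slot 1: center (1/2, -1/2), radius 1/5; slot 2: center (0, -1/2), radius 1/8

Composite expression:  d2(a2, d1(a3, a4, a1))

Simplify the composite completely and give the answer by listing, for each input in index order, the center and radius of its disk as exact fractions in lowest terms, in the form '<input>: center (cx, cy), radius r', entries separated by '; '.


a1: center (1/16, -7/16), radius 1/56; a2: center (1/2, -1/2), radius 1/5; a3: center (1/16, -1/2), radius 1/64; a4: center (-1/16, -9/16), radius 1/56

Follow each a-input down from d2: c' goes to c + r*c', radius to r*r'.
for a2, the 1-step affine chain lands on center (1/2, -1/2), radius 1/5
for a3, the 2-step affine chain lands on center (1/16, -1/2), radius 1/64
for a4, the 2-step affine chain lands on center (-1/16, -9/16), radius 1/56
for a1, the 2-step affine chain lands on center (1/16, -7/16), radius 1/56


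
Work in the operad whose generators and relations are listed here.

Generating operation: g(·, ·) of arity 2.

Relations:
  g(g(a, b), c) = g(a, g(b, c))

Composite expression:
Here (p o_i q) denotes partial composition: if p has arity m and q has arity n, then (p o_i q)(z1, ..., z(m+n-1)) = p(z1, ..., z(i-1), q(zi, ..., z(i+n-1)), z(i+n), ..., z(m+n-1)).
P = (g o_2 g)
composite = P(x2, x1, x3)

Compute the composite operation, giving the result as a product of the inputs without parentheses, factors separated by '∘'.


x2 ∘ x1 ∘ x3

All parenthesizations of g agree; list the x-inputs left to right.
g(x1, x3) unparenthesizes to x1 ∘ x3
g(x2, g(x1, x3)) unparenthesizes to x2 ∘ x1 ∘ x3


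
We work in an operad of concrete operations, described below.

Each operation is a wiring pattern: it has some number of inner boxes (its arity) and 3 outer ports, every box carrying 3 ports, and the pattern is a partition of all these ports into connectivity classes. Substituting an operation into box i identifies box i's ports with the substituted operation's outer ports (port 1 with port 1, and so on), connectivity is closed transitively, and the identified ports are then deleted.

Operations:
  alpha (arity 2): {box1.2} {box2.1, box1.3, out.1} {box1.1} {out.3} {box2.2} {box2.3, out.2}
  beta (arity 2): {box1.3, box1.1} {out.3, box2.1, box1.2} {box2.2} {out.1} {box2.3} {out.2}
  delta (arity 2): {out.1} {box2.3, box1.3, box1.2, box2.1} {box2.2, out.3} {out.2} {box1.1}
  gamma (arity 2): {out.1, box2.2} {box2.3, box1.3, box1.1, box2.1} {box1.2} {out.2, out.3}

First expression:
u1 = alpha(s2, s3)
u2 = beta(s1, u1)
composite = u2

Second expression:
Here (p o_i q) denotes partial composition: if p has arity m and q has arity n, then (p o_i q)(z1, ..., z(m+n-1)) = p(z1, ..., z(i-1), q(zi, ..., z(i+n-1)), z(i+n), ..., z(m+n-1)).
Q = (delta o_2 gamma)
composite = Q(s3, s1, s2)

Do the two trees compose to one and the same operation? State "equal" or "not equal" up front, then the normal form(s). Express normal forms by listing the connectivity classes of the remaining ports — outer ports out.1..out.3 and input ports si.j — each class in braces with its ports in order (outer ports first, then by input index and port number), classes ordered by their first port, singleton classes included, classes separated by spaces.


not equal: they reduce to {out.1} {out.2} {out.3, s1.2, s2.3, s3.1} {s1.1, s1.3} {s2.1} {s2.2} {s3.2} {s3.3} and {out.1} {out.2} {out.3, s2.2, s3.2, s3.3} {s1.1, s1.3, s2.1, s2.3} {s1.2} {s3.1}


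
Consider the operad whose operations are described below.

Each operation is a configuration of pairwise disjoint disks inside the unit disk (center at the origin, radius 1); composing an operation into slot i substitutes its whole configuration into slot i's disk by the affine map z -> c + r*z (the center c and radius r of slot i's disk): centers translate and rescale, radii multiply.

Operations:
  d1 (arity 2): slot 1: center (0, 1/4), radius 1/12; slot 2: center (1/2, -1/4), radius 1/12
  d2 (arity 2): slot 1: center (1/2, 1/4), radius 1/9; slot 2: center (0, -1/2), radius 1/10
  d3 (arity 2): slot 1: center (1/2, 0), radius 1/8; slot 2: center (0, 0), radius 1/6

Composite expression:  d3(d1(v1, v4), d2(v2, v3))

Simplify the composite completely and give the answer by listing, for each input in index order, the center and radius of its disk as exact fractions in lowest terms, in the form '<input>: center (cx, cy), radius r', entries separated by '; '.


v1: center (1/2, 1/32), radius 1/96; v2: center (1/12, 1/24), radius 1/54; v3: center (0, -1/12), radius 1/60; v4: center (9/16, -1/32), radius 1/96

Below d3, radii multiply path by path; the v-disk centers shift.
input v1: composing its 2 substitution steps yields center (1/2, 1/32), radius 1/96
input v4: composing its 2 substitution steps yields center (9/16, -1/32), radius 1/96
input v2: composing its 2 substitution steps yields center (1/12, 1/24), radius 1/54
input v3: composing its 2 substitution steps yields center (0, -1/12), radius 1/60


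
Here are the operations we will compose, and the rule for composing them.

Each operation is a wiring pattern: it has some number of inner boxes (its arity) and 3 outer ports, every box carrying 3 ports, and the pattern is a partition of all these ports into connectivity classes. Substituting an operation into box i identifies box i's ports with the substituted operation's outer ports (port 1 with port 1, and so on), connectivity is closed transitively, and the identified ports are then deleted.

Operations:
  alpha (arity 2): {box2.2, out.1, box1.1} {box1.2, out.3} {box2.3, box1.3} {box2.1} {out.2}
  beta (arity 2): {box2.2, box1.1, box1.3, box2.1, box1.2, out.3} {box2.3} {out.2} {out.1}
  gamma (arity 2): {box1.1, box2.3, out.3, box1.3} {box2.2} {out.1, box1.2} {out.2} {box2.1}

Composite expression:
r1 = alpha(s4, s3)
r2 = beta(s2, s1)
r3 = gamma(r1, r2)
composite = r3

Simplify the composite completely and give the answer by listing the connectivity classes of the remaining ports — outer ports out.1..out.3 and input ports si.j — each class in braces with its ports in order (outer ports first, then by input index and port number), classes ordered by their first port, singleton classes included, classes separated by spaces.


Treat the ports identified at gamma as solder joints: merge, then drop.
alpha over (s4, s3) gives {out.1, s3.2, s4.1} {out.2} {out.3, s4.2} {s3.1} {s3.3, s4.3}, out.j being that stage's outer ports
beta over (s2, s1) gives {out.1} {out.2} {out.3, s1.1, s1.2, s2.1, s2.2, s2.3} {s1.3}, out.j being that stage's outer ports
gamma over (s4, s3, s2, s1) gives {out.1} {out.2} {out.3, s1.1, s1.2, s2.1, s2.2, s2.3, s3.2, s4.1, s4.2} {s1.3} {s3.1} {s3.3, s4.3}, out.j being that stage's outer ports

{out.1} {out.2} {out.3, s1.1, s1.2, s2.1, s2.2, s2.3, s3.2, s4.1, s4.2} {s1.3} {s3.1} {s3.3, s4.3}


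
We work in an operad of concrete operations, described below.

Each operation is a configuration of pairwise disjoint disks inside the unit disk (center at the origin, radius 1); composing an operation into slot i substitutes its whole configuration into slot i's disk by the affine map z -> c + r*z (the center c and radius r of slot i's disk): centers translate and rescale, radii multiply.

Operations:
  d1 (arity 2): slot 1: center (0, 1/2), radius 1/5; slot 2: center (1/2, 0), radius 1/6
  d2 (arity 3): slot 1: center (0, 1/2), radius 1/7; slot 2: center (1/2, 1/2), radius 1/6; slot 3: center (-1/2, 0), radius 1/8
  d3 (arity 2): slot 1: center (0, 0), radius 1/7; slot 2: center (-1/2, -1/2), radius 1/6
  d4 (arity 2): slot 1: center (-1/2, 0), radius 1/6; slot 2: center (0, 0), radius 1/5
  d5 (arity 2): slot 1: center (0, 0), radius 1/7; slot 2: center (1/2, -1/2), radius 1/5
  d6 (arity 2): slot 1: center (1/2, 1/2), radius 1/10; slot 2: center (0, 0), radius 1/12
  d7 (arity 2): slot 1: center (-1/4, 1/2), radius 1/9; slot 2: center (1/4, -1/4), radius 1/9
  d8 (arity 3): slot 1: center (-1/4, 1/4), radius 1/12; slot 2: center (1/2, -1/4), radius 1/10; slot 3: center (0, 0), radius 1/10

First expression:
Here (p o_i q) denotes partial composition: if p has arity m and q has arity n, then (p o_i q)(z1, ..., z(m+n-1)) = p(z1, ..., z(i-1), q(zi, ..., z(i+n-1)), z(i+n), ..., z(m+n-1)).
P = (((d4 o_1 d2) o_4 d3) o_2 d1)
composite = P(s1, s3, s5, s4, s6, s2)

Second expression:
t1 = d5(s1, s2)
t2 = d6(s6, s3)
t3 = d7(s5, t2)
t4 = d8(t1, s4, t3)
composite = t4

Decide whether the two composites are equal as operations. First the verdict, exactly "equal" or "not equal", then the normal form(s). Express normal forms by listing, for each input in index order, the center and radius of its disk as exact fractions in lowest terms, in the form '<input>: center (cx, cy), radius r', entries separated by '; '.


not equal — first s1: center (-1/2, 1/12), radius 1/42; s2: center (-1/10, -1/10), radius 1/30; s3: center (-5/12, 7/72), radius 1/180; s4: center (-7/12, 0), radius 1/48; s5: center (-29/72, 1/12), radius 1/216; s6: center (0, 0), radius 1/35, second s1: center (-1/4, 1/4), radius 1/84; s2: center (-5/24, 5/24), radius 1/60; s3: center (1/40, -1/40), radius 1/1080; s4: center (1/2, -1/4), radius 1/10; s5: center (-1/40, 1/20), radius 1/90; s6: center (11/360, -7/360), radius 1/900

The first composite normalizes to s1: center (-1/2, 1/12), radius 1/42; s2: center (-1/10, -1/10), radius 1/30; s3: center (-5/12, 7/72), radius 1/180; s4: center (-7/12, 0), radius 1/48; s5: center (-29/72, 1/12), radius 1/216; s6: center (0, 0), radius 1/35
The second composite normalizes to s1: center (-1/4, 1/4), radius 1/84; s2: center (-5/24, 5/24), radius 1/60; s3: center (1/40, -1/40), radius 1/1080; s4: center (1/2, -1/4), radius 1/10; s5: center (-1/40, 1/20), radius 1/90; s6: center (11/360, -7/360), radius 1/900
Different reductions; not equal.


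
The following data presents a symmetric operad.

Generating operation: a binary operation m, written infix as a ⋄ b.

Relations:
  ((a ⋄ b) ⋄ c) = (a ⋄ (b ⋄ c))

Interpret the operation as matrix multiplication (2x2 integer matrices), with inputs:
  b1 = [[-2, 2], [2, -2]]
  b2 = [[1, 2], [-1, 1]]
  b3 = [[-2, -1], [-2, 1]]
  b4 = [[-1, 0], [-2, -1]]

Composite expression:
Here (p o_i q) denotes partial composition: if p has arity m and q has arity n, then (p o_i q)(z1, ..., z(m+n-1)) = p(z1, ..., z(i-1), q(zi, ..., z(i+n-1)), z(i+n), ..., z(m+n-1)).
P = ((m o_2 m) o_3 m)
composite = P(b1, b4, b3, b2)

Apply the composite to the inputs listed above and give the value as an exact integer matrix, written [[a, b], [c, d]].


[[8, 16], [-8, -16]]

(b3 ⋄ b2) = [[-1, -5], [-3, -3]]
(b4 ⋄ (b3 ⋄ b2)) = [[1, 5], [5, 13]]
(b1 ⋄ (b4 ⋄ (b3 ⋄ b2))) = [[8, 16], [-8, -16]]


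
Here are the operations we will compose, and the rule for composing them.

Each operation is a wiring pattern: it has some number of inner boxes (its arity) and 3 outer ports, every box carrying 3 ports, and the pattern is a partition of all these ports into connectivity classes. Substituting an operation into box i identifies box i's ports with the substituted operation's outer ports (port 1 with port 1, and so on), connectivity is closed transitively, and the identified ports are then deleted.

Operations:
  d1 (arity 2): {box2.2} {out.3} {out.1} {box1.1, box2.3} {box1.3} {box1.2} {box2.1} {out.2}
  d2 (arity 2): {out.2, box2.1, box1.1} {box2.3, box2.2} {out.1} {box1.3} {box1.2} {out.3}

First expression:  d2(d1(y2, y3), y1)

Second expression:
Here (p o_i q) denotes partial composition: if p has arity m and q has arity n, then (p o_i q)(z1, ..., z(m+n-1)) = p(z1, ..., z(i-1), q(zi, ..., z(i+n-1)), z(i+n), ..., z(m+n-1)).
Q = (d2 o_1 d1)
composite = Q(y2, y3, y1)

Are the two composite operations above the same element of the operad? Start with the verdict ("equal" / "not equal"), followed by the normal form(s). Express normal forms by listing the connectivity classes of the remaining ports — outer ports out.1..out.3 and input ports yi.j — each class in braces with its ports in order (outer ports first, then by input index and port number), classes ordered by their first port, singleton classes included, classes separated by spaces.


equal: each reduces to {out.1} {out.2, y1.1} {out.3} {y1.2, y1.3} {y2.1, y3.3} {y2.2} {y2.3} {y3.1} {y3.2}

The first composite normalizes to {out.1} {out.2, y1.1} {out.3} {y1.2, y1.3} {y2.1, y3.3} {y2.2} {y2.3} {y3.1} {y3.2}
The second composite normalizes to {out.1} {out.2, y1.1} {out.3} {y1.2, y1.3} {y2.1, y3.3} {y2.2} {y2.3} {y3.1} {y3.2}
Same normal form: equal.


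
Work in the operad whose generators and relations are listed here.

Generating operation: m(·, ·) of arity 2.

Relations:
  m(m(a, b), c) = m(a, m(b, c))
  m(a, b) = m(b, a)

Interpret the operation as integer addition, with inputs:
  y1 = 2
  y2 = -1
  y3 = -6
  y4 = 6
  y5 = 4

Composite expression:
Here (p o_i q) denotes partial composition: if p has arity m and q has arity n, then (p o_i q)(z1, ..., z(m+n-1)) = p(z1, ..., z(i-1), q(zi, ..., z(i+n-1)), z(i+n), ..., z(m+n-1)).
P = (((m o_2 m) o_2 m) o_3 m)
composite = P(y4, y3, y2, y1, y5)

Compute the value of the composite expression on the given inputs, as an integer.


5


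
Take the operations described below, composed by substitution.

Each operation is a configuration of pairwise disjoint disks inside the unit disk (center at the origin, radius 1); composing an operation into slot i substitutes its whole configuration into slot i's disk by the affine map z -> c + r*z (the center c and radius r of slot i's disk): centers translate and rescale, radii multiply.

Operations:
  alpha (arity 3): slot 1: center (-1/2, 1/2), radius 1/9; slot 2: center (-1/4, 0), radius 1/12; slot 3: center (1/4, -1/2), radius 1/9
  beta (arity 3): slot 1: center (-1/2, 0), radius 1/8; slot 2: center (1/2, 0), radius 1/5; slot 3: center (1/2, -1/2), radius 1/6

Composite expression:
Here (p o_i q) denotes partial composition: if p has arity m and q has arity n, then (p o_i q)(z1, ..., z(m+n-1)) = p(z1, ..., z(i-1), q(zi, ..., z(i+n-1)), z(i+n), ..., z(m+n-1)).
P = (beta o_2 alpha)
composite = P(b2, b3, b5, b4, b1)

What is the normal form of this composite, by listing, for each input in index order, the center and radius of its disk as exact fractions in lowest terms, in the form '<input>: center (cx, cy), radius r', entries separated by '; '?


b1: center (1/2, -1/2), radius 1/6; b2: center (-1/2, 0), radius 1/8; b3: center (2/5, 1/10), radius 1/45; b4: center (11/20, -1/10), radius 1/45; b5: center (9/20, 0), radius 1/60

Affine substitution under beta: radii multiply and b-centers shift.
b2 passes through 1 substitution, ending at center (-1/2, 0), radius 1/8
b3 passes through 2 substitutions, ending at center (2/5, 1/10), radius 1/45
b5 passes through 2 substitutions, ending at center (9/20, 0), radius 1/60
b4 passes through 2 substitutions, ending at center (11/20, -1/10), radius 1/45
b1 passes through 1 substitution, ending at center (1/2, -1/2), radius 1/6


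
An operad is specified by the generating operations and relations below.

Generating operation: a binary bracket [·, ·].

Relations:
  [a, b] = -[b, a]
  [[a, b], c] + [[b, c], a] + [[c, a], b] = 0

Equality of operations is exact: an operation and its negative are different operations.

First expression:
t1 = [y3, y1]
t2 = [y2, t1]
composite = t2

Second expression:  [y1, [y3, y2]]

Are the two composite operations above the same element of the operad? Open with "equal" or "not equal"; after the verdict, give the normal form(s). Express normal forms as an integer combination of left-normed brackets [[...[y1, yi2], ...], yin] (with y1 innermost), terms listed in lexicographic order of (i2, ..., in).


not equal; first: [[y1, y3], y2]; second: -[[y1, y2], y3] + [[y1, y3], y2]


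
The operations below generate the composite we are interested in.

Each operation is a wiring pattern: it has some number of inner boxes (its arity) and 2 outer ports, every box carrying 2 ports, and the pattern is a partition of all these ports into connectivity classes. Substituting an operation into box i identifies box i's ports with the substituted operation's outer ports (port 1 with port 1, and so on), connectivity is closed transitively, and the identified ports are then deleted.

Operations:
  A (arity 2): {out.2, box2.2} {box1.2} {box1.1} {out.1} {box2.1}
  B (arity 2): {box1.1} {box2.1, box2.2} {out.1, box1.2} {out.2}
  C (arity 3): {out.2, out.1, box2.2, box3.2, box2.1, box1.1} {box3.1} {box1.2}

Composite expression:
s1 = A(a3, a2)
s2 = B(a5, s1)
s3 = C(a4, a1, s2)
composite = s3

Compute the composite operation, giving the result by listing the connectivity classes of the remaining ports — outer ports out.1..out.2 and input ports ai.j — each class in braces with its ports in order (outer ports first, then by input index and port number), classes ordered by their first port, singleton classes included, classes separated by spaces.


{out.1, out.2, a1.1, a1.2, a4.1} {a2.1} {a2.2} {a3.1} {a3.2} {a4.2} {a5.1} {a5.2}


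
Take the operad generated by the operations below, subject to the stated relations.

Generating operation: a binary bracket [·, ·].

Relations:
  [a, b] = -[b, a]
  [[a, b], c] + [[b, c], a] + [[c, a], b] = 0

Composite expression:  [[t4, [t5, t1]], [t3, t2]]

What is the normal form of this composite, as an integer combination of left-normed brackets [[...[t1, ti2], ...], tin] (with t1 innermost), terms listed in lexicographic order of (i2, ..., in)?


-[[[[t1, t5], t4], t2], t3] + [[[[t1, t5], t4], t3], t2]

Skip Jacobi rewriting: expand, keep t1-initial words, read off terms.
Composite bracket: [[t4, [t5, t1]], [t3, t2]]
Under [a, b] = ab - ba we get 16 signed associative words (2^4 = 16).
Keep just the words that open with t1:
  sign of t1t5t4t2t3 is -1, so it contributes -[[[[t1, t5], t4], t2], t3]
  sign of t1t5t4t3t2 is +1, so it contributes +[[[[t1, t5], t4], t3], t2]


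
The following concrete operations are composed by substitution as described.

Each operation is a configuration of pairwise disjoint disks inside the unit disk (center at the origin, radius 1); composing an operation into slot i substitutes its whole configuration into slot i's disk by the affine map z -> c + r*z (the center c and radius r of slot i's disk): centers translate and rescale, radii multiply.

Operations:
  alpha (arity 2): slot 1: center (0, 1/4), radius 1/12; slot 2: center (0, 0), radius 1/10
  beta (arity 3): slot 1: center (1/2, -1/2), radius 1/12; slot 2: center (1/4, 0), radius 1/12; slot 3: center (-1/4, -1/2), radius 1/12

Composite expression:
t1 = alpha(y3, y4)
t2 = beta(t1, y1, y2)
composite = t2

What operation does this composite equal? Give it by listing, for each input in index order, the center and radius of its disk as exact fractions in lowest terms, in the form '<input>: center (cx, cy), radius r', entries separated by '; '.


y1: center (1/4, 0), radius 1/12; y2: center (-1/4, -1/2), radius 1/12; y3: center (1/2, -23/48), radius 1/144; y4: center (1/2, -1/2), radius 1/120

Only the slot chain above each y matters under beta; compose those maps.
input y3: applying the 2 nested substitutions gives center (1/2, -23/48), radius 1/144
input y4: applying the 2 nested substitutions gives center (1/2, -1/2), radius 1/120
input y1: applying the 1 nested substitution gives center (1/4, 0), radius 1/12
input y2: applying the 1 nested substitution gives center (-1/4, -1/2), radius 1/12
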